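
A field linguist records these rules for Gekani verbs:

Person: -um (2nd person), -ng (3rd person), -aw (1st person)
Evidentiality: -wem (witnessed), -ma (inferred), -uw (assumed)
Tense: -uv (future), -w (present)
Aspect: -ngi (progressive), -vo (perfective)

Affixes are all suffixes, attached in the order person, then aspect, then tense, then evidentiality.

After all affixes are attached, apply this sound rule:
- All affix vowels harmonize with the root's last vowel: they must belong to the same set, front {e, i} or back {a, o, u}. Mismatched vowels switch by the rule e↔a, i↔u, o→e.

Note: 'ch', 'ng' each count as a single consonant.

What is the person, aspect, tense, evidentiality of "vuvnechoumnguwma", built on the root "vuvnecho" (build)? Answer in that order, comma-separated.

Segment: vuvnecho-um-ngi-w-ma.
person: -um → 2nd person.
aspect: -ngi → progressive.
tense: -w → present.
evidentiality: -ma → inferred.

2nd person, progressive, present, inferred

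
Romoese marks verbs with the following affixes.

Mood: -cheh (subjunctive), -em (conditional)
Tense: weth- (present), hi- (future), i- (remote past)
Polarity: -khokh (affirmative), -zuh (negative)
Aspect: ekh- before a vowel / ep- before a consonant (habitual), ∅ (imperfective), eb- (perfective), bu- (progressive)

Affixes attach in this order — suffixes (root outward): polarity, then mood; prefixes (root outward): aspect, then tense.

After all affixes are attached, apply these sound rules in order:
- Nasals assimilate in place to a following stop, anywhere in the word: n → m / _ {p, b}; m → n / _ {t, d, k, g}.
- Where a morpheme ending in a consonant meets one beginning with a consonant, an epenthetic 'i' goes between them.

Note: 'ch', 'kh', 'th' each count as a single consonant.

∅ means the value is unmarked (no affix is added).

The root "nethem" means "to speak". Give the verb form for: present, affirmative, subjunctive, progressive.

Attach aspect progressive bu- → bunethem.
Attach polarity affirmative -khokh → bunethemkhokh.
Attach mood subjunctive -cheh → bunethemkhokhcheh.
Attach tense present weth- → wethbunethemkhokhcheh.
Nasal assimilation: no change.
Apply epenthesis: wethbunethemkhokhcheh → wethibunethemikhokhicheh.

wethibunethemikhokhicheh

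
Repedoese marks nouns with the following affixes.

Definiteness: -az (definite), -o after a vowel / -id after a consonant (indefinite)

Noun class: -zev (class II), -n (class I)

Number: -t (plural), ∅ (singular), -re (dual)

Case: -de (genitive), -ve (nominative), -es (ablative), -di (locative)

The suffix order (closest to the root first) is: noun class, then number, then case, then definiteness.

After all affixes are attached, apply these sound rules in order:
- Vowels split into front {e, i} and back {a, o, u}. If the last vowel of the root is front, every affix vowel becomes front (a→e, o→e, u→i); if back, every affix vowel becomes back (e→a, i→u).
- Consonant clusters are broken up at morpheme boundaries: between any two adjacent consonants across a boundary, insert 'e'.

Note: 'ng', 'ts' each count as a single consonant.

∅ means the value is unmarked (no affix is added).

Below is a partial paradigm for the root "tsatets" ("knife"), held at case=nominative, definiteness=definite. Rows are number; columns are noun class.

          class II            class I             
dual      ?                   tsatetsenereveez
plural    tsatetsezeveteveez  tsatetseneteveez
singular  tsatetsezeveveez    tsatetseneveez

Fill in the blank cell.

Attach noun class class II -zev → tsatetszev.
Attach number dual -re → tsatetszevre.
Attach case nominative -ve → tsatetszevreve.
Attach definiteness definite -az → tsatetszevreveaz.
Apply vowel harmony: tsatetszevreveaz → tsatetszevreveez.
Apply epenthesis: tsatetszevreveez → tsatetsezevereveez.

tsatetsezevereveez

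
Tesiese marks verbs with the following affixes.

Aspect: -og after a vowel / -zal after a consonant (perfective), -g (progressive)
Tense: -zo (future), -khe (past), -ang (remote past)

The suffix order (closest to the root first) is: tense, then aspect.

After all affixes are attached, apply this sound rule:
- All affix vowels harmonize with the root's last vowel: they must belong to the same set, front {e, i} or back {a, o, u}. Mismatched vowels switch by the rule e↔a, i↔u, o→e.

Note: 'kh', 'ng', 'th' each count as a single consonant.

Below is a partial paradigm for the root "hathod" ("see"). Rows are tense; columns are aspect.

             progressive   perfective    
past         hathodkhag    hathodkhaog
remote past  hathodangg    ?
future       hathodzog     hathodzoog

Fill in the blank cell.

hathodangzal

Attach tense remote past -ang → hathodang.
Attach aspect perfective -zal (after consonant 'ng') → hathodangzal.
Vowel harmony: no change.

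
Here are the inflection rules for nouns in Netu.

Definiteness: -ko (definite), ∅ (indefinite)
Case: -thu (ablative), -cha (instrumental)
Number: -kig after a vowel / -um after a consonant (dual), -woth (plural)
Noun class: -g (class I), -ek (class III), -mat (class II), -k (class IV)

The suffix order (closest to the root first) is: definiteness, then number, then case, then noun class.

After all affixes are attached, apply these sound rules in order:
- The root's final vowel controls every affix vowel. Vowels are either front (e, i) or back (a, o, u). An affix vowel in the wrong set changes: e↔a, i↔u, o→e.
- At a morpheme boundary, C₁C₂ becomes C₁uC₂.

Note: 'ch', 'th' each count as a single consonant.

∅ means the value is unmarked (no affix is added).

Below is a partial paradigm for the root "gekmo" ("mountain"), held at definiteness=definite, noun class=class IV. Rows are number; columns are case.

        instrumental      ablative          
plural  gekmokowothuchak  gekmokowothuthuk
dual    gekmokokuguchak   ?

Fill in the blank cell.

Attach definiteness definite -ko → gekmoko.
Attach number dual -kig (after vowel 'o') → gekmokokig.
Attach case ablative -thu → gekmokokigthu.
Attach noun class class IV -k → gekmokokigthuk.
Apply vowel harmony: gekmokokigthuk → gekmokokugthuk.
Apply epenthesis: gekmokokugthuk → gekmokokuguthuk.

gekmokokuguthuk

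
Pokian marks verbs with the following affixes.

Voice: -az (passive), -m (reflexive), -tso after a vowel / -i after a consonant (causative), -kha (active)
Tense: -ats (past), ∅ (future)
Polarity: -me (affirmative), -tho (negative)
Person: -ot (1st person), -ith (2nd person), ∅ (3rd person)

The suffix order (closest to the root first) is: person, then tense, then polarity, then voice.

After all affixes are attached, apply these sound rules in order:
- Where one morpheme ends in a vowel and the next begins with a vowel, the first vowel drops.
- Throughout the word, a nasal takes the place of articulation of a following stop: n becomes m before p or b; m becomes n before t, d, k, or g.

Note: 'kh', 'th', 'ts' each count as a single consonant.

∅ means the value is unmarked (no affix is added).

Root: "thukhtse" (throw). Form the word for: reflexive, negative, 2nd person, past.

thukhtsithatsthom

Attach person 2nd person -ith → thukhtseith.
Attach tense past -ats → thukhtseithats.
Attach polarity negative -tho → thukhtseithatstho.
Attach voice reflexive -m → thukhtseithatsthom.
Apply vowel deletion: thukhtseithatsthom → thukhtsithatsthom.
Nasal assimilation: no change.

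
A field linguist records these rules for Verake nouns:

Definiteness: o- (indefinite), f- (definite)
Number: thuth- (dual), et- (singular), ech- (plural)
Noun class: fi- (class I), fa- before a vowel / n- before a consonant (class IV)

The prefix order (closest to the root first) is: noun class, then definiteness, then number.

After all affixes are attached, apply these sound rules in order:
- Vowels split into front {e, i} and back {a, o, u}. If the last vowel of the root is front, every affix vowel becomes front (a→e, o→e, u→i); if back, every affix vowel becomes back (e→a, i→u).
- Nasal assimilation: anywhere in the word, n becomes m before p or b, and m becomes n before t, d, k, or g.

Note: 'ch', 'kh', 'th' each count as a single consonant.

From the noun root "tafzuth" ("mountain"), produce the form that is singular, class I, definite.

atffutafzuth

Attach noun class class I fi- → fitafzuth.
Attach definiteness definite f- → ffitafzuth.
Attach number singular et- → etffitafzuth.
Apply vowel harmony: etffitafzuth → atffutafzuth.
Nasal assimilation: no change.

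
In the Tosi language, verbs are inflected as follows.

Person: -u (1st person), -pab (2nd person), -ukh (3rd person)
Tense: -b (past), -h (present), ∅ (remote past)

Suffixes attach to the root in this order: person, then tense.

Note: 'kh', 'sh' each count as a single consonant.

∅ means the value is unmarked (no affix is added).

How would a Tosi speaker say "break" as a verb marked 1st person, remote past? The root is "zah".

Attach person 1st person -u → zahu.
tense = remote past: zero marking, form stays zahu.

zahu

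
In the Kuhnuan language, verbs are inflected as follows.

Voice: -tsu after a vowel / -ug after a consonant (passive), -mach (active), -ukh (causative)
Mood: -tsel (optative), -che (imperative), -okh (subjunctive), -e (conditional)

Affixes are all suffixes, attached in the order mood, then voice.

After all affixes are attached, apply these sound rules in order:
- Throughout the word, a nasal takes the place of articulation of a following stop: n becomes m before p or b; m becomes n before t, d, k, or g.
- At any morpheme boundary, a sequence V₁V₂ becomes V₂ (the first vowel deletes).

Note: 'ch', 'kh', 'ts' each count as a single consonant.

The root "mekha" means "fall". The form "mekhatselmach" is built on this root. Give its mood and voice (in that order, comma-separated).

optative, active

Segment: mekha-tsel-mach.
mood: -tsel → optative.
voice: -mach → active.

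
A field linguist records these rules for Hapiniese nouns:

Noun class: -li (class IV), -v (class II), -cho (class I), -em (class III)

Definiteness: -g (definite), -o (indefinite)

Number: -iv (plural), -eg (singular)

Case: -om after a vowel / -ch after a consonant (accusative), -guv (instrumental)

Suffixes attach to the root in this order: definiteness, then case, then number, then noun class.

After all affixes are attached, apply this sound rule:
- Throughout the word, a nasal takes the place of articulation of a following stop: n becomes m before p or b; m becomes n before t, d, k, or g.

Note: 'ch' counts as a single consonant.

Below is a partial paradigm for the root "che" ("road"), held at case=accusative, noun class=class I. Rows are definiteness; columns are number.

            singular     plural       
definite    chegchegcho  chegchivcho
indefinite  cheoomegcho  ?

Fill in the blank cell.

Attach definiteness indefinite -o → cheo.
Attach case accusative -om (after vowel 'o') → cheoom.
Attach number plural -iv → cheoomiv.
Attach noun class class I -cho → cheoomivcho.
Nasal assimilation: no change.

cheoomivcho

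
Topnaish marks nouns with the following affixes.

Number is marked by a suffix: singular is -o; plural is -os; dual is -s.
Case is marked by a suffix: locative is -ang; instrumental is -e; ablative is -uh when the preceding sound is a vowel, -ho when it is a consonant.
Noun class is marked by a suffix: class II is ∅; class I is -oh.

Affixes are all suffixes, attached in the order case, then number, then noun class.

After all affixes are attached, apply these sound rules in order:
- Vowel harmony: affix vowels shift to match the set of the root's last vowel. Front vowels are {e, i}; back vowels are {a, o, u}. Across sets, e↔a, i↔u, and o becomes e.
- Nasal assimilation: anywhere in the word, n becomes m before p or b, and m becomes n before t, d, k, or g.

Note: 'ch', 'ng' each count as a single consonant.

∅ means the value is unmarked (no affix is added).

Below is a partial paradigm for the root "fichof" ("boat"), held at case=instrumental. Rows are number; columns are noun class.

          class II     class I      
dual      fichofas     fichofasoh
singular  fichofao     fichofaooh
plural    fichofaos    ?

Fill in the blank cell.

Attach case instrumental -e → fichofe.
Attach number plural -os → fichofeos.
Attach noun class class I -oh → fichofeosoh.
Apply vowel harmony: fichofeosoh → fichofaosoh.
Nasal assimilation: no change.

fichofaosoh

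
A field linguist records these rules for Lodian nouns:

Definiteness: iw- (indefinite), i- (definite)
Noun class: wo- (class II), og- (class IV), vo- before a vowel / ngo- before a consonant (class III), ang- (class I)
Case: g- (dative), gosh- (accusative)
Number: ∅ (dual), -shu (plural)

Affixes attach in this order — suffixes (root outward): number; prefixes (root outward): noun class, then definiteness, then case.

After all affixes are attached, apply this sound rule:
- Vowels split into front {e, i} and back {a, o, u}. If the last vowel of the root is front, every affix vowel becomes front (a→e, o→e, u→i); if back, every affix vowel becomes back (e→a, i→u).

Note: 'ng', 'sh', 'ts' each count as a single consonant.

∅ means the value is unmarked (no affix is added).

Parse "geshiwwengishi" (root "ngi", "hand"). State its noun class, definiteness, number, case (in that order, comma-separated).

Segment: gosh-iw-wo-ngi-shu.
noun class: wo- → class II.
definiteness: iw- → indefinite.
number: -shu → plural.
case: gosh- → accusative.

class II, indefinite, plural, accusative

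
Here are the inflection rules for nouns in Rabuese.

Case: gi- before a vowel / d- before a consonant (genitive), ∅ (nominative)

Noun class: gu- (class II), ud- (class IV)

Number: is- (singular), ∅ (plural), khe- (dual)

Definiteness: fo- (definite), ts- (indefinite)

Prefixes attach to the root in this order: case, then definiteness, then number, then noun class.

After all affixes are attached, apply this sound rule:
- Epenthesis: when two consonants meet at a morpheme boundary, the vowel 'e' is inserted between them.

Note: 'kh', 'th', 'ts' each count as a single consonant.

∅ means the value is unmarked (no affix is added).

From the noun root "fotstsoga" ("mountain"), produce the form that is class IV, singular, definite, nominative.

udisefofotstsoga

case = nominative: zero marking, form stays fotstsoga.
Attach definiteness definite fo- → fofotstsoga.
Attach number singular is- → isfofotstsoga.
Attach noun class class IV ud- → udisfofotstsoga.
Apply epenthesis: udisfofotstsoga → udisefofotstsoga.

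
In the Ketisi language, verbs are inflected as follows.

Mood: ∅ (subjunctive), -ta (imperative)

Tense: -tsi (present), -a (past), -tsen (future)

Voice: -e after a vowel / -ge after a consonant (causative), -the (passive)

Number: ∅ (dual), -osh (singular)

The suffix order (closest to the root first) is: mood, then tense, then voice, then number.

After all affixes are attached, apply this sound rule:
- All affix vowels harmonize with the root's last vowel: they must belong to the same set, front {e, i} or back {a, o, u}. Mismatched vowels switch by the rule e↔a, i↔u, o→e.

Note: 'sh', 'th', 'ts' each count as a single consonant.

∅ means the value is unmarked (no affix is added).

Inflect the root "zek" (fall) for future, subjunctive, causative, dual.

mood = subjunctive: zero marking, form stays zek.
Attach tense future -tsen → zektsen.
Attach voice causative -ge (after consonant 'n') → zektsenge.
number = dual: zero marking, form stays zektsenge.
Vowel harmony: no change.

zektsenge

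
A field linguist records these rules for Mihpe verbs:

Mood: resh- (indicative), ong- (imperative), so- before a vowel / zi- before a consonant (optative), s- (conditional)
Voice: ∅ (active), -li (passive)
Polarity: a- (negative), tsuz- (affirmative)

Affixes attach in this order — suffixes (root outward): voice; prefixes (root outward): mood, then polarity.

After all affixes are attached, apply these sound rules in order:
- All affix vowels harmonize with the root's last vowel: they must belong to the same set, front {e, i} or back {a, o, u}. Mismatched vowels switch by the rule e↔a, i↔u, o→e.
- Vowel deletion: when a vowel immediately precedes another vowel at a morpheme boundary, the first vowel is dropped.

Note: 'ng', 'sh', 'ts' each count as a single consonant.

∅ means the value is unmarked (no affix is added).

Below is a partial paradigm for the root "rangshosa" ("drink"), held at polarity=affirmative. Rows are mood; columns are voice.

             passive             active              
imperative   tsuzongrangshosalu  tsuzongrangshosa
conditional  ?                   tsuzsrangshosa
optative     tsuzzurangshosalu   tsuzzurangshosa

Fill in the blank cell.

tsuzsrangshosalu

Attach mood conditional s- → srangshosa.
Attach polarity affirmative tsuz- → tsuzsrangshosa.
Attach voice passive -li → tsuzsrangshosali.
Apply vowel harmony: tsuzsrangshosali → tsuzsrangshosalu.
Vowel deletion: no change.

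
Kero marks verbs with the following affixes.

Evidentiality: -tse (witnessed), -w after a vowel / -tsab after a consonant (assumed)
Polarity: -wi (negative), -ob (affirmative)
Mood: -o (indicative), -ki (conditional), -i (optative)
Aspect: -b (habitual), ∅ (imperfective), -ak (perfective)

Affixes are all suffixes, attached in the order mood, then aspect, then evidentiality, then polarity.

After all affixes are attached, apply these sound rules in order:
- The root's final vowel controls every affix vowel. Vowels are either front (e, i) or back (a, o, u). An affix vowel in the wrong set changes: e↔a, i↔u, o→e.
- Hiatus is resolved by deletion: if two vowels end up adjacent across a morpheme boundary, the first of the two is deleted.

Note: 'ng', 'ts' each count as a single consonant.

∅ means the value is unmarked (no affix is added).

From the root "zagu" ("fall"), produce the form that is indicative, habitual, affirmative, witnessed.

Attach mood indicative -o → zaguo.
Attach aspect habitual -b → zaguob.
Attach evidentiality witnessed -tse → zaguobtse.
Attach polarity affirmative -ob → zaguobtseob.
Apply vowel harmony: zaguobtseob → zaguobtsaob.
Apply vowel deletion: zaguobtsaob → zagobtsob.

zagobtsob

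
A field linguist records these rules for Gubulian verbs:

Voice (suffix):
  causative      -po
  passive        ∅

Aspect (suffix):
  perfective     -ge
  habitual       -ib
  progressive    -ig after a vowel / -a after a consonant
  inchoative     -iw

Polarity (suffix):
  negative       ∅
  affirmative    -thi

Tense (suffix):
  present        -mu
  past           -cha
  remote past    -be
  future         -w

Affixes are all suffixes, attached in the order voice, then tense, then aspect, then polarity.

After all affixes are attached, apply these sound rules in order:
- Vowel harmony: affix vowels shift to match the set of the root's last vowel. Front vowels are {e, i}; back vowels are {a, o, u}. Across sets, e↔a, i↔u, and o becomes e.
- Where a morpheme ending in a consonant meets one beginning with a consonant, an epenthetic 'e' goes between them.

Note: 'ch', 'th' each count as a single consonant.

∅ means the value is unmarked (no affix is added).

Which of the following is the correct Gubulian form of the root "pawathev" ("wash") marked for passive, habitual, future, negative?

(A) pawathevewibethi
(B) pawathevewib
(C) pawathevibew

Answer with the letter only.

voice = passive: zero marking, form stays pawathev.
Attach tense future -w → pawathevw.
Attach aspect habitual -ib → pawathevwib.
polarity = negative: zero marking, form stays pawathevwib.
Vowel harmony: no change.
Apply epenthesis: pawathevwib → pawathevewib.
So the correct form is pawathevewib, option (B).
(C) pawathevibew is wrong: it has the affixes in the wrong order.
(A) pawathevewibethi is wrong: it uses affirmative instead of negative for polarity.

B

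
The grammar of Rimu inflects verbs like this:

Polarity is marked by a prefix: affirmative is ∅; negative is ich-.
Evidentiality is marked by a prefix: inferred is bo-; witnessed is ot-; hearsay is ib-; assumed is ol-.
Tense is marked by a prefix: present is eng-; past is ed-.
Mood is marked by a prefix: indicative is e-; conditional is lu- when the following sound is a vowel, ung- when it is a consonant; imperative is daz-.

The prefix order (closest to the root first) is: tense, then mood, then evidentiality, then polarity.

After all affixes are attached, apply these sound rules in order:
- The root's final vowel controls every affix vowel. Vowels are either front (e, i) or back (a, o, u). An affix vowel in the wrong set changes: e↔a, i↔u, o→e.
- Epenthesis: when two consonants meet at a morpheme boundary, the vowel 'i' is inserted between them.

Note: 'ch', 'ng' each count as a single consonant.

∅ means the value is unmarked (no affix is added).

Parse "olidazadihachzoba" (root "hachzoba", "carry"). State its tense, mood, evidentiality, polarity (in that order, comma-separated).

past, imperative, assumed, affirmative

Segment: ol-daz-ed-hachzoba.
tense: ed- → past.
mood: daz- → imperative.
evidentiality: ol- → assumed.
polarity: ∅ → affirmative.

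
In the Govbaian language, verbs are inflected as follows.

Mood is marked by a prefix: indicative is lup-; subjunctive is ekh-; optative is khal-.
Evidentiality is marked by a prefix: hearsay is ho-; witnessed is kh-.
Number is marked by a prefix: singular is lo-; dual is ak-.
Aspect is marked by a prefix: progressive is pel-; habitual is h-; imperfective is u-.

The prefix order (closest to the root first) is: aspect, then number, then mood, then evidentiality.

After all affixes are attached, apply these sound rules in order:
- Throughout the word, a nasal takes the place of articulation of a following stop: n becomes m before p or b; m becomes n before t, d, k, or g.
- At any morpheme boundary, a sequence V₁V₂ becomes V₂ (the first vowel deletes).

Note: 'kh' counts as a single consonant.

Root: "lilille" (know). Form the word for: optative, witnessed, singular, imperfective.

khkhallulilille

Attach aspect imperfective u- → ulilille.
Attach number singular lo- → loulilille.
Attach mood optative khal- → khalloulilille.
Attach evidentiality witnessed kh- → khkhalloulilille.
Nasal assimilation: no change.
Apply vowel deletion: khkhalloulilille → khkhallulilille.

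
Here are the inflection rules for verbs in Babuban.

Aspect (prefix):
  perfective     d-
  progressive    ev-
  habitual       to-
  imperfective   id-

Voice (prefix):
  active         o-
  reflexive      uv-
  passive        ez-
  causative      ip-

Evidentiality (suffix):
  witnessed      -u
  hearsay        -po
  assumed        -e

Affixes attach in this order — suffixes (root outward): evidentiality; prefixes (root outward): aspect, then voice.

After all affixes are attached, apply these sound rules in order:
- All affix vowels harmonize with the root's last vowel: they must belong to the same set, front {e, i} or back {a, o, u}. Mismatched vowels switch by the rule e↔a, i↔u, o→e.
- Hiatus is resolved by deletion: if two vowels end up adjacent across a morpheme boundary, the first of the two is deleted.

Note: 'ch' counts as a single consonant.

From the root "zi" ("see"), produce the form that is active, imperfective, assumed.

Attach aspect imperfective id- → idzi.
Attach evidentiality assumed -e → idzie.
Attach voice active o- → oidzie.
Apply vowel harmony: oidzie → eidzie.
Apply vowel deletion: eidzie → idze.

idze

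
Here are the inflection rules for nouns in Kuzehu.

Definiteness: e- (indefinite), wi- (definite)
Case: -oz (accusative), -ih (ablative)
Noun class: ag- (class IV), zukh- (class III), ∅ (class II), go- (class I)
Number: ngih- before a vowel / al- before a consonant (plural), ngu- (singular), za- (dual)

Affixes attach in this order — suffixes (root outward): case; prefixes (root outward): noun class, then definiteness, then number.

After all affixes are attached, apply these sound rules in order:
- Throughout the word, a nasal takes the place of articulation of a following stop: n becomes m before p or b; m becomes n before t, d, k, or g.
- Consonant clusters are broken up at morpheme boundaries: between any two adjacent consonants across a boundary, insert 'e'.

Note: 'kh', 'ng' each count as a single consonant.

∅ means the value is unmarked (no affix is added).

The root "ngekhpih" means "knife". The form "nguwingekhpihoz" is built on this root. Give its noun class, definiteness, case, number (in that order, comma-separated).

Segment: ngu-wi-ngekhpih-oz.
noun class: ∅ → class II.
definiteness: wi- → definite.
case: -oz → accusative.
number: ngu- → singular.

class II, definite, accusative, singular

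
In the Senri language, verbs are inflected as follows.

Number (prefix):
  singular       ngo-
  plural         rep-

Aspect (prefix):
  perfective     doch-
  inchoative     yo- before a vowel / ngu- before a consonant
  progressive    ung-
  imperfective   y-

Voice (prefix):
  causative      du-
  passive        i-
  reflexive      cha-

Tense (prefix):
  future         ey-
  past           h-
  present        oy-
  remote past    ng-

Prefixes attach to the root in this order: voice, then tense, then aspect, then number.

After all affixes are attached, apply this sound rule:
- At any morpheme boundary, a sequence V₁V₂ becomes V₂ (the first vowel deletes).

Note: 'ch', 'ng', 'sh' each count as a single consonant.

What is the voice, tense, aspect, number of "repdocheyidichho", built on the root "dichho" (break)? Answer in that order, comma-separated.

passive, future, perfective, plural

Segment: rep-doch-ey-i-dichho.
voice: i- → passive.
tense: ey- → future.
aspect: doch- → perfective.
number: rep- → plural.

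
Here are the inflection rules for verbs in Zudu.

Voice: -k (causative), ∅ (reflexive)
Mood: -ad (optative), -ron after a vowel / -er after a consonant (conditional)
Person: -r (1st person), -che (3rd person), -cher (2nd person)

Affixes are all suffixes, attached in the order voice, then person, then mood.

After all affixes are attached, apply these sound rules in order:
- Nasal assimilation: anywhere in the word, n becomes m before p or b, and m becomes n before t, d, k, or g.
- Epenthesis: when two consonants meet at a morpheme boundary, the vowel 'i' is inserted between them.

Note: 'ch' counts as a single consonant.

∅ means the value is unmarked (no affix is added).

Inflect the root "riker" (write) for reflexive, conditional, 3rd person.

voice = reflexive: zero marking, form stays riker.
Attach person 3rd person -che → rikerche.
Attach mood conditional -ron (after vowel 'e') → rikercheron.
Nasal assimilation: no change.
Apply epenthesis: rikercheron → rikericheron.

rikericheron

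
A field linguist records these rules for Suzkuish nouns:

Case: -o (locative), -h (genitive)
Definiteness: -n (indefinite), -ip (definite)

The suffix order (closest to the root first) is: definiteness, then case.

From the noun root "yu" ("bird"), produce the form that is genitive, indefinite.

Attach definiteness indefinite -n → yun.
Attach case genitive -h → yunh.

yunh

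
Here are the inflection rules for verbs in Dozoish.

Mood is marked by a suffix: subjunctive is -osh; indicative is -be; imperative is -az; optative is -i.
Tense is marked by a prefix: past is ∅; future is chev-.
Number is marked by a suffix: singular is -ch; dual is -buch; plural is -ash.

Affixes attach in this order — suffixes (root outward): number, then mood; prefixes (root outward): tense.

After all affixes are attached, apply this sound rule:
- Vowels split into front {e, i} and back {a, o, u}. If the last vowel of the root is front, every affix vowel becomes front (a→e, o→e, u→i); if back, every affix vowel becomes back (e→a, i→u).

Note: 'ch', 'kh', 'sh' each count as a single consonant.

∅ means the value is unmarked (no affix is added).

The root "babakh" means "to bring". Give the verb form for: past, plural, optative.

babakhashu

tense = past: zero marking, form stays babakh.
Attach number plural -ash → babakhash.
Attach mood optative -i → babakhashi.
Apply vowel harmony: babakhashi → babakhashu.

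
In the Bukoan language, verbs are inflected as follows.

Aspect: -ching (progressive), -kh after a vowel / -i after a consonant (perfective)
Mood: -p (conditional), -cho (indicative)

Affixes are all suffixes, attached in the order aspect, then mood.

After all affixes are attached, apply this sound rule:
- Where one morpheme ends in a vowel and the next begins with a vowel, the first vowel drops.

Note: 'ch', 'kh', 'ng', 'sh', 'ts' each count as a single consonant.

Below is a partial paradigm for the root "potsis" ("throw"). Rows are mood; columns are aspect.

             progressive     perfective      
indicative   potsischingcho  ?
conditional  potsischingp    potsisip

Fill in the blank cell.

potsisicho

Attach aspect perfective -i (after consonant 's') → potsisi.
Attach mood indicative -cho → potsisicho.
Vowel deletion: no change.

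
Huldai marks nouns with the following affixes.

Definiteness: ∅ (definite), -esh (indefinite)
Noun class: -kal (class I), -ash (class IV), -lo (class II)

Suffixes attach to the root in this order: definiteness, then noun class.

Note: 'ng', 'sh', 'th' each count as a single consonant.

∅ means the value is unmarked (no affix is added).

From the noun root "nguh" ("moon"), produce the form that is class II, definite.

nguhlo

definiteness = definite: zero marking, form stays nguh.
Attach noun class class II -lo → nguhlo.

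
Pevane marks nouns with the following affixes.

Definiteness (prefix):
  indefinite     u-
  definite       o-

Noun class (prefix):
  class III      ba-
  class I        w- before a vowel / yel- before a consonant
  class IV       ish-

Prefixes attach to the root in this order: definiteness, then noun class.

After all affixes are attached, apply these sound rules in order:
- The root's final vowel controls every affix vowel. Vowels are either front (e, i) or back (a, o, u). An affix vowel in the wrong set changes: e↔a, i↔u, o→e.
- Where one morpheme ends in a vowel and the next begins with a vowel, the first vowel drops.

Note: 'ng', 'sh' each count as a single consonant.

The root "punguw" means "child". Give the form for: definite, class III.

Attach definiteness definite o- → opunguw.
Attach noun class class III ba- → baopunguw.
Vowel harmony: no change.
Apply vowel deletion: baopunguw → bopunguw.

bopunguw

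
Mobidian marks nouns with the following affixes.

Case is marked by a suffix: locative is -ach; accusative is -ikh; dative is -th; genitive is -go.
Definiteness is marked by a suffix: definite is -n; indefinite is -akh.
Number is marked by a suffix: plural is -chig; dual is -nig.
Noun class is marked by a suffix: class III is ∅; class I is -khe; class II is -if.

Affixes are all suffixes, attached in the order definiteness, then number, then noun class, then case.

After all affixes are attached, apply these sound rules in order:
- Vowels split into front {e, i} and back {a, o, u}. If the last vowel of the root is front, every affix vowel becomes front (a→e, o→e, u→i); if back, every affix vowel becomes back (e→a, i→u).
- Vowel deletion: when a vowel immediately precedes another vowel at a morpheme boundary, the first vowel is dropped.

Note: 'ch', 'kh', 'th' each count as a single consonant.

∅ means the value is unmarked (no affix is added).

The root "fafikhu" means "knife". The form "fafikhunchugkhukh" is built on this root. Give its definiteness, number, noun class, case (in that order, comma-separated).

Segment: fafikhu-n-chig-khe-ikh.
definiteness: -n → definite.
number: -chig → plural.
noun class: -khe → class I.
case: -ikh → accusative.

definite, plural, class I, accusative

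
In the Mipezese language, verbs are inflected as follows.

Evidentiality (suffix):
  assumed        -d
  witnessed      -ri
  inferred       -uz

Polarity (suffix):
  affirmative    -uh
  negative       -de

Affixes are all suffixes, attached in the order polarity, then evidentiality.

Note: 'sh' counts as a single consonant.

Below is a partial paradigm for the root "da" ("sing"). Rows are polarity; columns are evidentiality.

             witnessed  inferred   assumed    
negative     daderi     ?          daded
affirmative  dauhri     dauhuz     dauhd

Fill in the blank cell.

dadeuz

Attach polarity negative -de → dade.
Attach evidentiality inferred -uz → dadeuz.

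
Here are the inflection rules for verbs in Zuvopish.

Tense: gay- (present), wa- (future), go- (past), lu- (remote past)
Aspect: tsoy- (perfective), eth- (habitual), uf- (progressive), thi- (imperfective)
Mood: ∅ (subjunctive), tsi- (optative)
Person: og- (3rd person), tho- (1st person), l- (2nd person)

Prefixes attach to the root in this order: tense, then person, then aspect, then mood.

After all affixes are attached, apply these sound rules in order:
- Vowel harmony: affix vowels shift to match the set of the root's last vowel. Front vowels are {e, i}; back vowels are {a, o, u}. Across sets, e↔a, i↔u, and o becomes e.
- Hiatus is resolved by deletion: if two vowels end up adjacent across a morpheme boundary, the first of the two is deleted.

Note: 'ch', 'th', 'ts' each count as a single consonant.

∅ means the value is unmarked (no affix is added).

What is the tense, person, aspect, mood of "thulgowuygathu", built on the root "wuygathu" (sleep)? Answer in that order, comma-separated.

Segment: thi-l-go-wuygathu.
tense: go- → past.
person: l- → 2nd person.
aspect: thi- → imperfective.
mood: ∅ → subjunctive.

past, 2nd person, imperfective, subjunctive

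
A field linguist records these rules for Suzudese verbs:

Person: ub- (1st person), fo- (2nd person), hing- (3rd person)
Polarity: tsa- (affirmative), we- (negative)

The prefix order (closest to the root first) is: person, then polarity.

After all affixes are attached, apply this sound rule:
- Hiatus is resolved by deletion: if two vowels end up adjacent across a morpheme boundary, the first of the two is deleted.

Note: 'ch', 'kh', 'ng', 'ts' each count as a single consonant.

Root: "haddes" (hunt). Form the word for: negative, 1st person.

Attach person 1st person ub- → ubhaddes.
Attach polarity negative we- → weubhaddes.
Apply vowel deletion: weubhaddes → wubhaddes.

wubhaddes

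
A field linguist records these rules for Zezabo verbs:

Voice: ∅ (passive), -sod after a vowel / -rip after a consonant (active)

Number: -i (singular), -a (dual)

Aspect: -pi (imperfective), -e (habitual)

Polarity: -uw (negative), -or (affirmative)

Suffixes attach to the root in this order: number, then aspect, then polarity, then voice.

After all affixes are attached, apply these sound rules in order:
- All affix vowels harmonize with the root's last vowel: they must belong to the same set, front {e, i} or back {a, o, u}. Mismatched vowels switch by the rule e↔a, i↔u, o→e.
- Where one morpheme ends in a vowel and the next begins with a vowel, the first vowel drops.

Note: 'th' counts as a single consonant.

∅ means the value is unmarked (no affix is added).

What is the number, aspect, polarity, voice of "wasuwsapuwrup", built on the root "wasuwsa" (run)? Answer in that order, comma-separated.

dual, imperfective, negative, active

Segment: wasuwsa-a-pi-uw-rip.
number: -a → dual.
aspect: -pi → imperfective.
polarity: -uw → negative.
voice: -sod/rip → active.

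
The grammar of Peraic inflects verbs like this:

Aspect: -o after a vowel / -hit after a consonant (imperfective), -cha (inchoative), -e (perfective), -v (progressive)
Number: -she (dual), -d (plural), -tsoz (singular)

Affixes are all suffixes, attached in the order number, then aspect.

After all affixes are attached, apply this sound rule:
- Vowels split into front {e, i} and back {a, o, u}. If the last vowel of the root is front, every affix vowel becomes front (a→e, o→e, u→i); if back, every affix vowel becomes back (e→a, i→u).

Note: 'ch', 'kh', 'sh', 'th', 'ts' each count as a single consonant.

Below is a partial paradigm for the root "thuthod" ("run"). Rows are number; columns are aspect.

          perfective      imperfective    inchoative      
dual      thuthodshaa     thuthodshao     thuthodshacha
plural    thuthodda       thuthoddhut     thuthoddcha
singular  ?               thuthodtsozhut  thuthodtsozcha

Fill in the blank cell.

thuthodtsoza

Attach number singular -tsoz → thuthodtsoz.
Attach aspect perfective -e → thuthodtsoze.
Apply vowel harmony: thuthodtsoze → thuthodtsoza.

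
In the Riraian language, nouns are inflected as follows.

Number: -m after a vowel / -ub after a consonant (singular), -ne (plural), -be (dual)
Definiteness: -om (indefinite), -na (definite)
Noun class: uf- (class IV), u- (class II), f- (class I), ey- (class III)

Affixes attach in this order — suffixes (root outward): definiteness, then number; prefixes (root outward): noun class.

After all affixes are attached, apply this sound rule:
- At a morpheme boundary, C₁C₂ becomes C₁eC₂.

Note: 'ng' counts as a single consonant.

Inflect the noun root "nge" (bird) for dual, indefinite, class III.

eyengeomebe

Attach definiteness indefinite -om → ngeom.
Attach noun class class III ey- → eyngeom.
Attach number dual -be → eyngeombe.
Apply epenthesis: eyngeombe → eyengeomebe.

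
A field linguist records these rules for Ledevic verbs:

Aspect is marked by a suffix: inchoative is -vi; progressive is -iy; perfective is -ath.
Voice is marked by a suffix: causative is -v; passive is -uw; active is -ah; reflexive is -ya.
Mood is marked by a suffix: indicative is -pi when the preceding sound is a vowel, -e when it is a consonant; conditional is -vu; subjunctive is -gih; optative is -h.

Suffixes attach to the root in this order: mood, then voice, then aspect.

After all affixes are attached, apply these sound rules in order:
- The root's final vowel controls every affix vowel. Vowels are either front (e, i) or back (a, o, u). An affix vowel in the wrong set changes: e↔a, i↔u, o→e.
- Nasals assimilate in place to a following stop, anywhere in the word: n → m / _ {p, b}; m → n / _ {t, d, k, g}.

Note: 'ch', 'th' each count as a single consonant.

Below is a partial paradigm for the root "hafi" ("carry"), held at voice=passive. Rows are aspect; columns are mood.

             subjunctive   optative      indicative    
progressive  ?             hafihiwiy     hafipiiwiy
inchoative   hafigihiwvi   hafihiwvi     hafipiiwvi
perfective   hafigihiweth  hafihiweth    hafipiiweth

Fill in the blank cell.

hafigihiwiy

Attach mood subjunctive -gih → hafigih.
Attach voice passive -uw → hafigihuw.
Attach aspect progressive -iy → hafigihuwiy.
Apply vowel harmony: hafigihuwiy → hafigihiwiy.
Nasal assimilation: no change.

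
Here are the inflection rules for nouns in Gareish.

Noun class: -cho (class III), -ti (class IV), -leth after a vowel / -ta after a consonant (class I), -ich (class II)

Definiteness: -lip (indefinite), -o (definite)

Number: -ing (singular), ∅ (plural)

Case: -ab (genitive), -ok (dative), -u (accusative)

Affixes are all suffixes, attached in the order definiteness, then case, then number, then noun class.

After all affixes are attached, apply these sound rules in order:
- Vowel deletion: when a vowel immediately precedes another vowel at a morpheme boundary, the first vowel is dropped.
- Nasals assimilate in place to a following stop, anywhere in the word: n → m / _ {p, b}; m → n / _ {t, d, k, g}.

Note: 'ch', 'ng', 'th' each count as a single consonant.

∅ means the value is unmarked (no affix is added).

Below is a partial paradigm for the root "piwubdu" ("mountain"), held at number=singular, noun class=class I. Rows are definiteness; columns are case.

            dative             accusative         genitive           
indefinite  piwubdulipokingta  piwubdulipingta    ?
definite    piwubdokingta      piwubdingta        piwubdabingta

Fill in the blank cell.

Attach definiteness indefinite -lip → piwubdulip.
Attach case genitive -ab → piwubdulipab.
Attach number singular -ing → piwubdulipabing.
Attach noun class class I -ta (after consonant 'ng') → piwubdulipabingta.
Vowel deletion: no change.
Nasal assimilation: no change.

piwubdulipabingta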